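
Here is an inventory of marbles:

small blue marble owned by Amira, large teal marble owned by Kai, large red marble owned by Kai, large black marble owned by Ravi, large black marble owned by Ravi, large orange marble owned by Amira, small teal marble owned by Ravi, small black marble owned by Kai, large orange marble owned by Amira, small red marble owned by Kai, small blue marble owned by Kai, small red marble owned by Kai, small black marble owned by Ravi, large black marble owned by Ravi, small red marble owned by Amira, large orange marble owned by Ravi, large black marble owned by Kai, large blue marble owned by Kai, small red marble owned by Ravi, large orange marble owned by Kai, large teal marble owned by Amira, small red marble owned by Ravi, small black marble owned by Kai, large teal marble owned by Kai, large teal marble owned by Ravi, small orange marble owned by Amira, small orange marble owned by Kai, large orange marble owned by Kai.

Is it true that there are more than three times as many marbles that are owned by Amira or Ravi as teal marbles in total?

Count of marbles owned by Amira or Ravi: 15.
There are 5 teal marbles.
The claim requires 15 > 3 × 5 = 15, which does not hold.

False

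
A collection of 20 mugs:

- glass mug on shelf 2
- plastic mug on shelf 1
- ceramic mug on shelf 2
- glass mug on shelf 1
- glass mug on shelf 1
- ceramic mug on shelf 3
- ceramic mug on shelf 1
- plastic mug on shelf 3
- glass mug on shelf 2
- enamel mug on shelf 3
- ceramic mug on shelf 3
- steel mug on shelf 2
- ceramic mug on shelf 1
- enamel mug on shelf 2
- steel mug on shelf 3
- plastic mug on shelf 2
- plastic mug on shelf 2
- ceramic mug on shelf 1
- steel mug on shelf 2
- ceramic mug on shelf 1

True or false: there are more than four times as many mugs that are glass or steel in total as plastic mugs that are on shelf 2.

False

There are 7 mugs that are glass or steel.
There are 2 plastic mugs on shelf 2.
The claim requires 7 > 4 × 2 = 8, which does not hold.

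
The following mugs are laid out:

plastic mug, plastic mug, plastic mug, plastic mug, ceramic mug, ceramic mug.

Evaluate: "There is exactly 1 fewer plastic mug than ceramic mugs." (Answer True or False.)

False

plastic mugs: 4.
ceramic mugs: 2.
The claim requires 2 − 4 (= -2) to equal 1, which does not hold.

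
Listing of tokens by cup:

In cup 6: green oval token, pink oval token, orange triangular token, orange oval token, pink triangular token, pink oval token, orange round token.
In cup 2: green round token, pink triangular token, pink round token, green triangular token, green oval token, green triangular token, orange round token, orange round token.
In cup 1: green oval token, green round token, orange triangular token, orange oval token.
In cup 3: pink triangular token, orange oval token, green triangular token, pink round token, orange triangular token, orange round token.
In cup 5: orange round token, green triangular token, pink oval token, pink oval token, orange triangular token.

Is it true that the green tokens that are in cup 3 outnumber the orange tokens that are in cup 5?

False

There is 1 green token in cup 3.
There are 2 orange tokens in cup 5.
The claim requires 1 > 2, which does not hold.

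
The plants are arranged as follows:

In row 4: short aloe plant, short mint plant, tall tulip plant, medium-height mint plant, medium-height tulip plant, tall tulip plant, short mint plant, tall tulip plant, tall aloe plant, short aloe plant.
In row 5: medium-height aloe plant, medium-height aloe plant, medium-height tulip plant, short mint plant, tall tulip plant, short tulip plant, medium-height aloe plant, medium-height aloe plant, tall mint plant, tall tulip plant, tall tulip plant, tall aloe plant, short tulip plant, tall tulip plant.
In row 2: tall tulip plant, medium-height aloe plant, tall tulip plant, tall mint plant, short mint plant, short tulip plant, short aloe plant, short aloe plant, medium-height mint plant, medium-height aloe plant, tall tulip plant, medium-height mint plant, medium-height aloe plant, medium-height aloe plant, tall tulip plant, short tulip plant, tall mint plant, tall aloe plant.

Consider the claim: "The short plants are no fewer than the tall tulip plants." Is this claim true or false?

True

short plants: 12.
tall tulip plants: 11.
The claim requires 12 ≥ 11, which holds.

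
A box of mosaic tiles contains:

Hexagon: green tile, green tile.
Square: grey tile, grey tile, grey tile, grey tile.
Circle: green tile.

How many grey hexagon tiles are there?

0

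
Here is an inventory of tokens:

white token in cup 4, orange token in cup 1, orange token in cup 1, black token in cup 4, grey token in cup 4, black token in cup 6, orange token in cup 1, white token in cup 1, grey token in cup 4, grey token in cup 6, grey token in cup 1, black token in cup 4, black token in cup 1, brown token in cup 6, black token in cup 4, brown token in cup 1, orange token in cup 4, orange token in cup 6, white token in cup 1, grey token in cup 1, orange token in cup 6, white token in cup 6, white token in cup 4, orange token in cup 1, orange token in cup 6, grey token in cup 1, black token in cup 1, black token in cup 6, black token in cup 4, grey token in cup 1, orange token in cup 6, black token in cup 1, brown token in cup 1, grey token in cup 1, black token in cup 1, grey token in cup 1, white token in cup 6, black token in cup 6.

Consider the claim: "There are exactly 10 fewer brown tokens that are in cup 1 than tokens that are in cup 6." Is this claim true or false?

False

There are 2 brown tokens in cup 1.
There are 11 tokens in cup 6.
The claim requires 11 − 2 (= 9) to equal 10, which does not hold.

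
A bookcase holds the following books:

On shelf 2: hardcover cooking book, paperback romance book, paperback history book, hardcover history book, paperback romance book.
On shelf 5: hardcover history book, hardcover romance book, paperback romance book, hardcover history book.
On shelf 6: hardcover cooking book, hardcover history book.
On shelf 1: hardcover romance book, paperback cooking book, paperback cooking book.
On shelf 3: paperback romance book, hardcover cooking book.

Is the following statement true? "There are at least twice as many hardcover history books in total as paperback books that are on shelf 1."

There are 4 hardcover history books.
There are 2 paperback books on shelf 1.
The claim requires 4 ≥ 2 × 2 = 4, which holds.

True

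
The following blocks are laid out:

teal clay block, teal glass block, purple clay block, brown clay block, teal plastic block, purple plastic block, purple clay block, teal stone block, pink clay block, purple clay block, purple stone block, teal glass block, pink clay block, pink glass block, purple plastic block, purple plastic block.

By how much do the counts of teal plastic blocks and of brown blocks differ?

0

teal plastic blocks: 1. brown blocks: 1.
|1 − 1| = 1 − 1 = 0.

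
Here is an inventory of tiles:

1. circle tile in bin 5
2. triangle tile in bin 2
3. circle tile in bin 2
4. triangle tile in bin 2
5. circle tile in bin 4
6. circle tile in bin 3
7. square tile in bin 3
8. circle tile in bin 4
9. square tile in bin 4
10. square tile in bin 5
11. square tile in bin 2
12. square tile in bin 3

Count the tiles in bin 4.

3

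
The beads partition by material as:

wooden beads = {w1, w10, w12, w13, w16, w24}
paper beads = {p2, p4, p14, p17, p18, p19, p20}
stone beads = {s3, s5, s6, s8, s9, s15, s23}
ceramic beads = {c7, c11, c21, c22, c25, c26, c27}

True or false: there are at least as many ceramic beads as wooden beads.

True

There are 7 ceramic beads.
There are 6 wooden beads.
The claim requires 7 ≥ 6, which holds.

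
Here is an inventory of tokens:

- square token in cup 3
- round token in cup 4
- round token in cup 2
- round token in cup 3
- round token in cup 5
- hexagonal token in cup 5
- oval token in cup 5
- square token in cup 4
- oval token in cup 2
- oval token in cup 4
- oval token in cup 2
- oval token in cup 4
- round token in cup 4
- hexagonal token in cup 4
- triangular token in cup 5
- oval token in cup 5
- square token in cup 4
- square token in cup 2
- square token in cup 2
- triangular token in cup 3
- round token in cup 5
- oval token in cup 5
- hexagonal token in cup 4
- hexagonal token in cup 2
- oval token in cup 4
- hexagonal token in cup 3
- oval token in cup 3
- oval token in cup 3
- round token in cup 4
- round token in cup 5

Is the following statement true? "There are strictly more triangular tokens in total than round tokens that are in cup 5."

False

There are 2 triangular tokens.
There are 3 round tokens in cup 5.
The claim requires 2 > 3, which does not hold.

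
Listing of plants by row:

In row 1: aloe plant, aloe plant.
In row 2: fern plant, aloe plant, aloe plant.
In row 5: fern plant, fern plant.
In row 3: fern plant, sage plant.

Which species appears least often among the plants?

sage

Counts by species: aloe 4, fern 4, sage 1.
The minimum is 1, held uniquely by sage.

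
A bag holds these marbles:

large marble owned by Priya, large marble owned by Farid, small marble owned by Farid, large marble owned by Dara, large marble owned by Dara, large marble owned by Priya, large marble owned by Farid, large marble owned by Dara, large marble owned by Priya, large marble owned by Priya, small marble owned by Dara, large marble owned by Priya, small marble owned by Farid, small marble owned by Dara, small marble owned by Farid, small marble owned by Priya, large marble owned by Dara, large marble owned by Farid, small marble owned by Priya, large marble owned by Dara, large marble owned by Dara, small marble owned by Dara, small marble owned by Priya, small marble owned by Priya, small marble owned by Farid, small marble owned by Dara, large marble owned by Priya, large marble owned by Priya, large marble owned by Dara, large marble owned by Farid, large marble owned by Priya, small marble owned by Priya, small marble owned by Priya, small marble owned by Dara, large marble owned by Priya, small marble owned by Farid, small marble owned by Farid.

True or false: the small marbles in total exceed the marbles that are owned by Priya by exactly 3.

small marbles: 17.
marbles owned by Priya: 15.
The claim requires 17 − 15 (= 2) to equal 3, which does not hold.

False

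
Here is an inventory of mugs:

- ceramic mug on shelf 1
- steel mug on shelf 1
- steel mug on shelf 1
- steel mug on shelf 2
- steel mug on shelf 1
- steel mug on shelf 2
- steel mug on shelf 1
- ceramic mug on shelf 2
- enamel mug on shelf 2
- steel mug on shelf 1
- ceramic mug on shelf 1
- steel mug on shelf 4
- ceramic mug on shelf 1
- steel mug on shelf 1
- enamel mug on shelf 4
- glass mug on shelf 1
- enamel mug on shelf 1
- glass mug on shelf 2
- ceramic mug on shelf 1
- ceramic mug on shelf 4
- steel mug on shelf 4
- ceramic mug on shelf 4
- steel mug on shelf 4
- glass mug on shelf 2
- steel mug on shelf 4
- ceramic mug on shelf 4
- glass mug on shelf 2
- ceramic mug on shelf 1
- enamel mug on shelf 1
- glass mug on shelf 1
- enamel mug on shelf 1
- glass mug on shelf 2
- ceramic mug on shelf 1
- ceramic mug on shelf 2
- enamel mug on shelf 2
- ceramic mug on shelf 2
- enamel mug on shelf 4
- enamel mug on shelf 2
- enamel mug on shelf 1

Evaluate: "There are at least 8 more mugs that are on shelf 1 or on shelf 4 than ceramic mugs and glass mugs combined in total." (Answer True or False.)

True

|mugs on shelf 1 or on shelf 4| = 27.
ceramic mugs: 12; glass mugs: 6; combined: 12 + 6 = 18.
The claim requires 27 − 18 = 9 ≥ 8, which holds.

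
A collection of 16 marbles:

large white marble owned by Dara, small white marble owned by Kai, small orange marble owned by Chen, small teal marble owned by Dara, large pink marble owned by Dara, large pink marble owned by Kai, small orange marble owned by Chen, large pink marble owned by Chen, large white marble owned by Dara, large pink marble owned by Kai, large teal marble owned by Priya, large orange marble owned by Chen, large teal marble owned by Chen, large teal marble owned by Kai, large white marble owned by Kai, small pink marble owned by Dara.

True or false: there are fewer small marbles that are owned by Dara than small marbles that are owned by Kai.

|small marbles owned by Dara| = 2.
|small marbles owned by Kai| = 1.
The claim requires 2 < 1, which does not hold.

False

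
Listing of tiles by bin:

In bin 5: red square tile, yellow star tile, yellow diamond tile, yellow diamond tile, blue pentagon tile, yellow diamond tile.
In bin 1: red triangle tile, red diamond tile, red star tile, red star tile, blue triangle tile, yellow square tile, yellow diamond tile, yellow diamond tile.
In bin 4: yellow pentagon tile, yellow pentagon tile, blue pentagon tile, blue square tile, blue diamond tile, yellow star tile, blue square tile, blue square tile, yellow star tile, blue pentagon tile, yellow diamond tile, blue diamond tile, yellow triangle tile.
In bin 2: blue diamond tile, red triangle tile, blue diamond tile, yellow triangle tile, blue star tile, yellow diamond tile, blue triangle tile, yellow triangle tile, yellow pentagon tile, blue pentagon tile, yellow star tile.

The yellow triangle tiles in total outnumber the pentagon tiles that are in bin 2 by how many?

yellow triangle tiles: 3.
pentagon tiles in bin 2: 2.
3 − 2 = 1.

1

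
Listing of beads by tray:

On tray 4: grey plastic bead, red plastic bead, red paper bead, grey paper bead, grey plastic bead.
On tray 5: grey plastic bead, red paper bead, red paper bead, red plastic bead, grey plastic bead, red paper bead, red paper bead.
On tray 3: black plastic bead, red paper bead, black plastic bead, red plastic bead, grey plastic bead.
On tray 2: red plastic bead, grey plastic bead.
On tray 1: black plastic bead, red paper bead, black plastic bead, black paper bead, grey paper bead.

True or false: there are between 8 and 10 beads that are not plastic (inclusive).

There are 10 beads that are not plastic.
The claim requires 8 ≤ 10 ≤ 10, which holds.

True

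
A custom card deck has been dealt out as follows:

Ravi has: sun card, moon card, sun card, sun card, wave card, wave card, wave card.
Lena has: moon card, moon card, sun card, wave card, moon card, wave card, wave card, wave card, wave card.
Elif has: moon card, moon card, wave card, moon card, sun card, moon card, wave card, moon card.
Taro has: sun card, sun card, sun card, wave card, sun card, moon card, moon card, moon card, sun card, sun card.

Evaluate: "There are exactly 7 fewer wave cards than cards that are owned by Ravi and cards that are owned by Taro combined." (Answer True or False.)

wave cards: 11.
cards owned by Ravi: 7; cards owned by Taro: 10; combined: 7 + 10 = 17.
The claim requires 17 − 11 (= 6) to equal 7, which does not hold.

False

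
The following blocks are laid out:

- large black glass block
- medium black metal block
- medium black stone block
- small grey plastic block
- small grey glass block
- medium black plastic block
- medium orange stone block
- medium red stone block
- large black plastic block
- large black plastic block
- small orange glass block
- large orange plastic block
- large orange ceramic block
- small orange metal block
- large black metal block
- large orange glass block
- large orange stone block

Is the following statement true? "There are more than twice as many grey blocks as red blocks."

|grey blocks| = 2.
|red blocks| = 1.
The claim requires 2 > 2 × 1 = 2, which does not hold.

False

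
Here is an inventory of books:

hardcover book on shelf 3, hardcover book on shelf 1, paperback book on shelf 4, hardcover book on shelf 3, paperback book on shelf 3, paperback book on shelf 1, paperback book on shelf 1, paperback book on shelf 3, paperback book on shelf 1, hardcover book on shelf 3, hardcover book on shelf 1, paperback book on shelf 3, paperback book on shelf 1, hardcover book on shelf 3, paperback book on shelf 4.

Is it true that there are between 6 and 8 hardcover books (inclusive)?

There are 6 hardcover books.
The claim requires 6 ≤ 6 ≤ 8, which holds.

True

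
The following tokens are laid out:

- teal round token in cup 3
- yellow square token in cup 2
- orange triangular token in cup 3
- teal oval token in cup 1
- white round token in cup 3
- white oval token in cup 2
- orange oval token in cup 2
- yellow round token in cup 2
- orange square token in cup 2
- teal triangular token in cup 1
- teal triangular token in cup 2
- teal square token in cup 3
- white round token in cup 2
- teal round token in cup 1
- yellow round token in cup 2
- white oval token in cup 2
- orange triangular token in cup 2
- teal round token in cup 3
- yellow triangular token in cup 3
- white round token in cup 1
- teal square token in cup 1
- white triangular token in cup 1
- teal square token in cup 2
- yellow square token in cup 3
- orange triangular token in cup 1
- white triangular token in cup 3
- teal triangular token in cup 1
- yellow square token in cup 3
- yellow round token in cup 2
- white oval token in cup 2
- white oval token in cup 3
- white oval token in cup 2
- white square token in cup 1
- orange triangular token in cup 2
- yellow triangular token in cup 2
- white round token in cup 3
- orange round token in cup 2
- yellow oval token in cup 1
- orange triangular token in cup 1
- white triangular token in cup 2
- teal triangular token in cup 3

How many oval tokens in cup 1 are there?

2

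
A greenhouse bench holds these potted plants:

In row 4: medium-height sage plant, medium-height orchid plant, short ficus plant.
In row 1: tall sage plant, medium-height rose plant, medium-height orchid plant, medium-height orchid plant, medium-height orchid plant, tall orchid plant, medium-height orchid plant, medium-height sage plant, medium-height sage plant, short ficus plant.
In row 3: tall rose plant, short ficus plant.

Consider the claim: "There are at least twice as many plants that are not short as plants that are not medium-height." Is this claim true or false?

True

plants that are not short: 12.
plants that are not medium-height: 6.
The claim requires 12 ≥ 2 × 6 = 12, which holds.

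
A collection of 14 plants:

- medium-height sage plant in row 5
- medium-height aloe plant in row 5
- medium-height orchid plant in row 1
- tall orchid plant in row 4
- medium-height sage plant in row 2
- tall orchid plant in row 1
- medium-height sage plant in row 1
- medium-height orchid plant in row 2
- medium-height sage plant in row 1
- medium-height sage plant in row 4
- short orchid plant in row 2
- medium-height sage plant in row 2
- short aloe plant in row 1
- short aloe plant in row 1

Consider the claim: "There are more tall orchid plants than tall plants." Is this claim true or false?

False

There are 2 tall orchid plants.
There are 2 tall plants.
The claim requires 2 > 2, which does not hold.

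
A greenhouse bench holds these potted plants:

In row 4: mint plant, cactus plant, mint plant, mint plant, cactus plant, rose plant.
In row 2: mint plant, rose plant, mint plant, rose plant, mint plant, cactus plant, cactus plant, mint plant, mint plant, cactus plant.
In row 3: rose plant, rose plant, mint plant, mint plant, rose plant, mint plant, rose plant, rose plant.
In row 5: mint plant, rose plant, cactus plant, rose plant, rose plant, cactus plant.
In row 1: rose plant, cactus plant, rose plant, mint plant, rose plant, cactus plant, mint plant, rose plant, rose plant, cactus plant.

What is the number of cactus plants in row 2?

3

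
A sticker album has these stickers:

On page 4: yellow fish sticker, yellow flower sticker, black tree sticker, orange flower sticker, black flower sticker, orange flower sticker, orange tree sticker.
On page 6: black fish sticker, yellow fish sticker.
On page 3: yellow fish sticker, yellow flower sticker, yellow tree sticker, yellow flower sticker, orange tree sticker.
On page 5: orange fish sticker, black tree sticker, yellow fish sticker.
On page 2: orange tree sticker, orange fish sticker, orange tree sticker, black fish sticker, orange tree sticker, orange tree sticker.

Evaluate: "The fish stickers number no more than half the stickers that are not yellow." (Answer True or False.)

There are 8 fish stickers.
There are 15 stickers that are not yellow.
The claim requires 2 × 8 = 16 ≤ 15, which does not hold.

False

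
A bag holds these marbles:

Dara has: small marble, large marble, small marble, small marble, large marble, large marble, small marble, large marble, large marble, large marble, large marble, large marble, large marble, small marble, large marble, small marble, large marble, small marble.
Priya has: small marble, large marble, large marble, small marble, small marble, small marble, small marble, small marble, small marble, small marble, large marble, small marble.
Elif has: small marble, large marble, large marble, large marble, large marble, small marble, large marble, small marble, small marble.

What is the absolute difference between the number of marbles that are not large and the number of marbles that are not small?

marbles that are not large: 20. marbles that are not small: 19.
|20 − 19| = 20 − 19 = 1.

1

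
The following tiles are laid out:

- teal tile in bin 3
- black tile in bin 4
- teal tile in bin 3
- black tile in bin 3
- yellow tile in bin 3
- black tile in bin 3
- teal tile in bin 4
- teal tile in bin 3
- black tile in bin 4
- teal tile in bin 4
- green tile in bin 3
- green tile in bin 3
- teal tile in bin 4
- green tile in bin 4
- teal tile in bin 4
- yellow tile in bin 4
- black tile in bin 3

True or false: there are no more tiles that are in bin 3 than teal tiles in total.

False

|tiles in bin 3| = 9.
|teal tiles| = 7.
The claim requires 9 ≤ 7, which does not hold.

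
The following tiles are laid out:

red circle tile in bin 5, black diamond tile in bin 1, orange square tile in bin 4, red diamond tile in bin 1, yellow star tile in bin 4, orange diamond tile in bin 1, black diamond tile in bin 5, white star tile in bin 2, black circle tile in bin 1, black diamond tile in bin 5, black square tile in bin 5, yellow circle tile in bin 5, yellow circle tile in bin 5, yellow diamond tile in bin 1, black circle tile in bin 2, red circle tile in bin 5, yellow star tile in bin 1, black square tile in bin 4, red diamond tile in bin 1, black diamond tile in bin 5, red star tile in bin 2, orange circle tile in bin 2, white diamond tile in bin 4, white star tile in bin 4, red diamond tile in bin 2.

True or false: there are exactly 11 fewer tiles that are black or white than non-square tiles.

|tiles that are black or white| = 11.
|non-square tiles| = 22.
The claim requires 22 − 11 (= 11) to equal 11, which holds.

True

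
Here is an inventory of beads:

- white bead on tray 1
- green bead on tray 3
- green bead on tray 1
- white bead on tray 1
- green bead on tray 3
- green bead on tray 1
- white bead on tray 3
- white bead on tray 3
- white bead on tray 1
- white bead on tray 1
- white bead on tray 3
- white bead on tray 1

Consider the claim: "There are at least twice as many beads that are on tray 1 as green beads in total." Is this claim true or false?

False

|beads on tray 1| = 7.
|green beads| = 4.
The claim requires 7 ≥ 2 × 4 = 8, which does not hold.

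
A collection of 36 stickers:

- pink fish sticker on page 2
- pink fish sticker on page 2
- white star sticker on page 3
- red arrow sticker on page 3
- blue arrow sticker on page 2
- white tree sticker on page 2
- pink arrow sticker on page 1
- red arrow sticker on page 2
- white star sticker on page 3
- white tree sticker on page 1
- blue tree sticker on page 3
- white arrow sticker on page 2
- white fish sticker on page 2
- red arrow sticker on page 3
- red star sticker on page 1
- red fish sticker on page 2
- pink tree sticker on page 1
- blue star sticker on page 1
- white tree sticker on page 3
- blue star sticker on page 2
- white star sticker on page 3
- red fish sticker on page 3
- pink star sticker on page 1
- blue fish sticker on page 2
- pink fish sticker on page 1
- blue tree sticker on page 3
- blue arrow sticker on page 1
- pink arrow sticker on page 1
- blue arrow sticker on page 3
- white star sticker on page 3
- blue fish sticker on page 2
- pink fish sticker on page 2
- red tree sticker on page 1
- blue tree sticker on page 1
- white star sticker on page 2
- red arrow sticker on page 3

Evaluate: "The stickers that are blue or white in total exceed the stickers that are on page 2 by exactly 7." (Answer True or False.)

True

|stickers that are blue or white| = 20.
|stickers on page 2| = 13.
The claim requires 20 − 13 (= 7) to equal 7, which holds.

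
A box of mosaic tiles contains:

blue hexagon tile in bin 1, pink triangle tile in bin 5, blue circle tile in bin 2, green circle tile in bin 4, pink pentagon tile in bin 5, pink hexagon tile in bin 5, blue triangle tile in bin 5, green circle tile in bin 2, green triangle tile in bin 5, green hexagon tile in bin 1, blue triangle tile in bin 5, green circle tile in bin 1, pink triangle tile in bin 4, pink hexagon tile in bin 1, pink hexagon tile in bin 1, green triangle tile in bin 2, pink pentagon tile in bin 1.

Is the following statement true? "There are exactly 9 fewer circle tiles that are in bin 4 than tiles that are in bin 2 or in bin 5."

False

There is 1 circle tile in bin 4.
There are 9 tiles in bin 2 or in bin 5.
The claim requires 9 − 1 (= 8) to equal 9, which does not hold.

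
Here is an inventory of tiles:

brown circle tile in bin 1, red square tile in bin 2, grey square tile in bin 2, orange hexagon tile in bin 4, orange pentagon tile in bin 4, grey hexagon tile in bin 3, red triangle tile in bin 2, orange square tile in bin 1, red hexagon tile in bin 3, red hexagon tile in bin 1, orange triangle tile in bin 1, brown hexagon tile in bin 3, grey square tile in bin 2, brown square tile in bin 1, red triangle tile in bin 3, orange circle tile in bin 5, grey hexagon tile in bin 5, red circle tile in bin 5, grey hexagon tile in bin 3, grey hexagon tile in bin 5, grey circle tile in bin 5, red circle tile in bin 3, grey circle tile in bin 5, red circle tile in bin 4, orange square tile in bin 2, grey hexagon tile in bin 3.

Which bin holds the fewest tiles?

Counts by bin: bin 3→7, bin 5→6, bin 2→5, bin 1→5, bin 4→3.
The minimum is 3, held uniquely by bin 4.

bin 4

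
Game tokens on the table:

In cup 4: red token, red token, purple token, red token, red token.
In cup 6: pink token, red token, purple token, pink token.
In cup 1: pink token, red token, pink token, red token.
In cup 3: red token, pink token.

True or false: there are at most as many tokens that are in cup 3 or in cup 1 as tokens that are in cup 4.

There are 6 tokens in cup 3 or in cup 1.
There are 5 tokens in cup 4.
The claim requires 6 ≤ 5, which does not hold.

False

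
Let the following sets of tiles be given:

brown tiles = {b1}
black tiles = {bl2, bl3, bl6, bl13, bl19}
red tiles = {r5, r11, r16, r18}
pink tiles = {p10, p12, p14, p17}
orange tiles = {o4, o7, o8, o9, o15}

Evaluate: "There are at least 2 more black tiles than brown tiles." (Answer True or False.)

|black tiles| = 5.
|brown tiles| = 1.
The claim requires 5 − 1 = 4 ≥ 2, which holds.

True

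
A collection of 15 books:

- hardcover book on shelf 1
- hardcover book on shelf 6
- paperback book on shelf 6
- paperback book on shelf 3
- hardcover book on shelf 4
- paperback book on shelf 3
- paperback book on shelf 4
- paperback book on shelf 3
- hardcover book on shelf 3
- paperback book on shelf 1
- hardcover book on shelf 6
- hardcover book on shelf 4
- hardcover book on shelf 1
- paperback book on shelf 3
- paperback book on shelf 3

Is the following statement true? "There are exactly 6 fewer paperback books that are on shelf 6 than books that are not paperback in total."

True

There is 1 paperback book on shelf 6.
There are 7 books that are not paperback.
The claim requires 7 − 1 (= 6) to equal 6, which holds.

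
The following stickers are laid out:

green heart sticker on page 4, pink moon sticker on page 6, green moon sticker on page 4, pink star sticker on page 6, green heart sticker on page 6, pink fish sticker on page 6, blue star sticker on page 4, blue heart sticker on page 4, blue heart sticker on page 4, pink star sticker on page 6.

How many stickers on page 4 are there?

5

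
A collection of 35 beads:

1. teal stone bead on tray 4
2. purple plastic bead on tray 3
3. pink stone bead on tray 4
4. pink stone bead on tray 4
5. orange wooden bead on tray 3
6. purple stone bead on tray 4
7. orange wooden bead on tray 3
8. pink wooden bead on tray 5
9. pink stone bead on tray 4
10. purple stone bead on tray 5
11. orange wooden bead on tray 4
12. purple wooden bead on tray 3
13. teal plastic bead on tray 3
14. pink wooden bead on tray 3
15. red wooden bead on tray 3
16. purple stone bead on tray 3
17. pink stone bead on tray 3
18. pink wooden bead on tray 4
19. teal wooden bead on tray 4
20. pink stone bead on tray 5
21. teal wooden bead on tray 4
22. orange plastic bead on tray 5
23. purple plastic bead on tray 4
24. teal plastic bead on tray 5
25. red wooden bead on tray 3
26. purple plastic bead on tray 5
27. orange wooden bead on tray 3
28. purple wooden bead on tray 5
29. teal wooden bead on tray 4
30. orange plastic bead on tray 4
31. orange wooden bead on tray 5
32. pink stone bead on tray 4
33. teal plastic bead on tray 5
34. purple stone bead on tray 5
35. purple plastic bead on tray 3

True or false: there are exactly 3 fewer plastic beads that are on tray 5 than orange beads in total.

There are 4 plastic beads on tray 5.
There are 7 orange beads.
The claim requires 7 − 4 (= 3) to equal 3, which holds.

True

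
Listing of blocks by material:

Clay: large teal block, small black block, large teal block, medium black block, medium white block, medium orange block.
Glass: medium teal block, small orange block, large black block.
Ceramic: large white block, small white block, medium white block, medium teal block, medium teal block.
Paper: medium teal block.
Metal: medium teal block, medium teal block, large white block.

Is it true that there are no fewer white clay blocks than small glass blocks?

True

There is 1 white clay block.
There is 1 small glass block.
The claim requires 1 ≥ 1, which holds.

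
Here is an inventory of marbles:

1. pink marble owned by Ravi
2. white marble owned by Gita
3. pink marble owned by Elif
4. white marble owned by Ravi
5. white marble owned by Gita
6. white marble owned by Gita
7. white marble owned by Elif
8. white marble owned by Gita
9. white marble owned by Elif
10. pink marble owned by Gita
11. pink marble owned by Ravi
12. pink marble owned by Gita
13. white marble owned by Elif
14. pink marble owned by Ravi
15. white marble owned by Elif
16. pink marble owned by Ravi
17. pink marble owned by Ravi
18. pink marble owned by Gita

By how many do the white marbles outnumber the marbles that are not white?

0

white marbles: 9.
marbles that are not white: 9.
9 − 9 = 0.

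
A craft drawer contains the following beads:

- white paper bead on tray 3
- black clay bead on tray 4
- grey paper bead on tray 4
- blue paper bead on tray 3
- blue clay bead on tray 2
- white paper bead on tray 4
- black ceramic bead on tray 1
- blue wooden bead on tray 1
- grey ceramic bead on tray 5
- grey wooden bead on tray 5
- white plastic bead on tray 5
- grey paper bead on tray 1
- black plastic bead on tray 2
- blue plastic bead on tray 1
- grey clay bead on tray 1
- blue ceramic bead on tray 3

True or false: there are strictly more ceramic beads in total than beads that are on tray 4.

False

ceramic beads: 3.
beads on tray 4: 3.
The claim requires 3 > 3, which does not hold.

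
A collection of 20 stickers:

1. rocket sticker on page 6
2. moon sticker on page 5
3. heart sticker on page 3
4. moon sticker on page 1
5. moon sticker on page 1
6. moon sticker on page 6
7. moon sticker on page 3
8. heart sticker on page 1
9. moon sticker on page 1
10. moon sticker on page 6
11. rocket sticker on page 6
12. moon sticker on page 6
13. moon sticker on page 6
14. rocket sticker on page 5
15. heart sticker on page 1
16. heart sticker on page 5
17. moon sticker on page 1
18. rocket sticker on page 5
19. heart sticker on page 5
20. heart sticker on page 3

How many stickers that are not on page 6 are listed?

Total stickers: 20; with the excluded value: 6; remaining 20 − 6 = 14.

14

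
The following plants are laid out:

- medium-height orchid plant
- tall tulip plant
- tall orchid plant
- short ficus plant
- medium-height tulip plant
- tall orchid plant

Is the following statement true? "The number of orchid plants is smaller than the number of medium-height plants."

There are 3 orchid plants.
There are 2 medium-height plants.
The claim requires 3 < 2, which does not hold.

False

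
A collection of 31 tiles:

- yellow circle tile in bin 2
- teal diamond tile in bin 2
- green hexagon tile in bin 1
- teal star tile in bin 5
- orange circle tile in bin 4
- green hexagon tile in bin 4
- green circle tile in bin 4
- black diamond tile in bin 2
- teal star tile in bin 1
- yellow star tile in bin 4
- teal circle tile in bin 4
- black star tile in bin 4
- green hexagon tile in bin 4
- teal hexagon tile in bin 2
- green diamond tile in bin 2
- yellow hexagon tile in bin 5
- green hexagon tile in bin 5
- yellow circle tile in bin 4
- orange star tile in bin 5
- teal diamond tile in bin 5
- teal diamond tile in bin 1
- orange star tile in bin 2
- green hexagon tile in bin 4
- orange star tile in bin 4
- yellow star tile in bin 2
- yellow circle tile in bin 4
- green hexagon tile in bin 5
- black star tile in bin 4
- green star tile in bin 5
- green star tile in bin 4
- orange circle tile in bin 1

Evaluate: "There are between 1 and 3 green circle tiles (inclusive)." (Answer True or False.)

green circle tiles: 1.
The claim requires 1 ≤ 1 ≤ 3, which holds.

True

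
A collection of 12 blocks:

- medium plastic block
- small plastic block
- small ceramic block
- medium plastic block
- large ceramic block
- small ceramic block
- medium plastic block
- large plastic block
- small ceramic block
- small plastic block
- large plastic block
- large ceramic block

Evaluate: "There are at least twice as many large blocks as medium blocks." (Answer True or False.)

False

large blocks: 4.
medium blocks: 3.
The claim requires 4 ≥ 2 × 3 = 6, which does not hold.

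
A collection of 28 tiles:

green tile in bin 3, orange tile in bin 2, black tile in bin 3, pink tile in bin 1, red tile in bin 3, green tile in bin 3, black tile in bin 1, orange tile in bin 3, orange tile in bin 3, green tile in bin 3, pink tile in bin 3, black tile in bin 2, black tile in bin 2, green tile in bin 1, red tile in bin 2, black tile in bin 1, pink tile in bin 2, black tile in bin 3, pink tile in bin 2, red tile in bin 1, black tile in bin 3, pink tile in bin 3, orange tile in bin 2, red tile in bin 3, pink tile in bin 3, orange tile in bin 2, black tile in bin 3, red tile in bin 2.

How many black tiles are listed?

8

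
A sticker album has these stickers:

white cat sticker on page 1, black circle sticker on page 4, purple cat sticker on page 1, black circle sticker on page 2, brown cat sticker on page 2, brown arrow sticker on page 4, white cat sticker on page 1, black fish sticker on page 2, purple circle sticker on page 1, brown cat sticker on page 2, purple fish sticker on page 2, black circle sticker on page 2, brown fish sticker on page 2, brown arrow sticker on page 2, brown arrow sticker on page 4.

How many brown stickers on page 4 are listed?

2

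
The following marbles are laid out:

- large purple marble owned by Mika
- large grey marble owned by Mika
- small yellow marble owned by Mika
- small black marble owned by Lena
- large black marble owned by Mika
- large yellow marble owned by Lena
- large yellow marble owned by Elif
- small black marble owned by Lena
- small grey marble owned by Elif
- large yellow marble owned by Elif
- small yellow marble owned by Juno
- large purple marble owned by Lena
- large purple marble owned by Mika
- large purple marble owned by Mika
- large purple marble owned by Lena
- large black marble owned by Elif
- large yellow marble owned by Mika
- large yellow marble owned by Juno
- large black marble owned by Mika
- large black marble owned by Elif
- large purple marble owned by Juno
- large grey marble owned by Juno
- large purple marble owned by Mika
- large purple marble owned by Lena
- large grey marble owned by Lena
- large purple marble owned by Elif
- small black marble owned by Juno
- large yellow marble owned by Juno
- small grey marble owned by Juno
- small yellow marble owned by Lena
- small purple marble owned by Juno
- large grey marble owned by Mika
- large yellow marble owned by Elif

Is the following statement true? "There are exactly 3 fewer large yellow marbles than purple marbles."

large yellow marbles: 7.
purple marbles: 10.
The claim requires 10 − 7 (= 3) to equal 3, which holds.

True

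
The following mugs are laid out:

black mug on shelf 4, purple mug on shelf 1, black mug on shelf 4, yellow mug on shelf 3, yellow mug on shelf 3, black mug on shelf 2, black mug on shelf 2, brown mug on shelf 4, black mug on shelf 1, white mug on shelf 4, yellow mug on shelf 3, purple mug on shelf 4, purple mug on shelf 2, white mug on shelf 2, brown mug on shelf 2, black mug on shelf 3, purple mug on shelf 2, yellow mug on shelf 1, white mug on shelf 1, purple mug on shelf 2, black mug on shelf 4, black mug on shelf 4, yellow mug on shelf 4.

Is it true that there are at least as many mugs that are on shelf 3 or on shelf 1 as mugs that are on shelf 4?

True

There are 8 mugs on shelf 3 or on shelf 1.
There are 8 mugs on shelf 4.
The claim requires 8 ≥ 8, which holds.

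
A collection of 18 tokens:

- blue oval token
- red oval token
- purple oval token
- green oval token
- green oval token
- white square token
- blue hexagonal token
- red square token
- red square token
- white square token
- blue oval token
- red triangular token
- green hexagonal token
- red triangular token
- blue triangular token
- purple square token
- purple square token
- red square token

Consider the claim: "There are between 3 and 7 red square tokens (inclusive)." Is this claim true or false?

|red square tokens| = 3.
The claim requires 3 ≤ 3 ≤ 7, which holds.

True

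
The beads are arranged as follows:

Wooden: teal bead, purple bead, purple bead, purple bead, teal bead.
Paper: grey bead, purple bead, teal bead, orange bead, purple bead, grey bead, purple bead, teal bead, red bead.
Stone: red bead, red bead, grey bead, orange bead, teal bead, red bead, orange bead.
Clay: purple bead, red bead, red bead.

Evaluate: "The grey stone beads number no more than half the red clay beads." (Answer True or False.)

True

There is 1 grey stone bead.
There are 2 red clay beads.
The claim requires 2 × 1 = 2 ≤ 2, which holds.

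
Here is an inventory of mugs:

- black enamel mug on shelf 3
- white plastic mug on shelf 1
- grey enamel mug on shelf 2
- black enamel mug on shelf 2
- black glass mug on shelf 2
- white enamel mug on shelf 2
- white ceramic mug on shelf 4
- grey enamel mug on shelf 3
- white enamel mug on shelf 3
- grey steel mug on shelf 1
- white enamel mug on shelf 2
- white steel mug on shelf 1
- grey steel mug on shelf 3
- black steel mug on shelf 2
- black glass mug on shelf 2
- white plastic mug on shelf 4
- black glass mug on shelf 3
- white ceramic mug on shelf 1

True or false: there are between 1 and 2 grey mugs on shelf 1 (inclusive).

True

grey mugs on shelf 1: 1.
The claim requires 1 ≤ 1 ≤ 2, which holds.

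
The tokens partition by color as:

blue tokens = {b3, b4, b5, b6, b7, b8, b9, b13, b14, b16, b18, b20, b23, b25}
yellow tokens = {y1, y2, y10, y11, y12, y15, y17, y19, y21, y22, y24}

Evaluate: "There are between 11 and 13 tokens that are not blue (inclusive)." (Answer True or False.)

There are 11 tokens that are not blue.
The claim requires 11 ≤ 11 ≤ 13, which holds.

True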